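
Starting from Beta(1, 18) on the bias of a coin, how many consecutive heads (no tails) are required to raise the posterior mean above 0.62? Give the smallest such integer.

k = 29

After k heads and 0 tails the posterior is Beta(1+k, 18), with mean (1+k)/(1+18+k).
Set (1+k)/(19+k) > 0.62 and solve: k > (0.62·19 − 1)/(1 − 0.62) = 28.368.
The smallest integer exceeding 28.368 is 29, and checking k=29: (30)/(48) = 0.6250 > 0.62.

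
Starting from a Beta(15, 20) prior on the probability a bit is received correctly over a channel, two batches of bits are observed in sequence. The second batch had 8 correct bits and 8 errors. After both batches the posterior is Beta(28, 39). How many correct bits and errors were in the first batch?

5 correct bits and 11 errors

Because Beta–binomial updating is additive in the counts, the combined data contributed (α_post−α_prior, β_post−β_prior) successes and failures.
Total across both batches: 28−15=13 correct bits, 39−20=19 errors.
Subtract the second batch: 13−8=5 correct bits and 19−8=11 errors.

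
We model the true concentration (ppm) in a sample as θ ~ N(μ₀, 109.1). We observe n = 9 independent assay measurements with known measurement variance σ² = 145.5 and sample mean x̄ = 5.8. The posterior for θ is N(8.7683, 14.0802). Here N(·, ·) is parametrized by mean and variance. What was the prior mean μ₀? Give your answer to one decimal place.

The posterior mean is a precision-weighted average: μ_n = (τ₀μ₀ + τ_data·x̄)/(τ₀+τ_data), with τ₀=1/σ₀² and τ_data=n/σ².
Here τ₀ = 1/109.1 = 0.009166 and τ_data = 9/145.5 = 0.061856, so τ_n = 0.071022.
Rearranging for μ₀: μ₀ = (μ_n·τ_n − τ_data·x̄)/τ₀ = (8.7683·0.071022 − 0.061856·5.8) / 0.009166 = 0.263977/0.009166 ≈ 28.8.

μ₀ = 28.8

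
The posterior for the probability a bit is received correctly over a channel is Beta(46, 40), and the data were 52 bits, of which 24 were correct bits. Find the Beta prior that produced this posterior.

Beta(22, 12)

Beta is conjugate to the binomial likelihood: posterior = Beta(α+s, β+f).
Subtract the data counts: 46−24=22, 40−28=12.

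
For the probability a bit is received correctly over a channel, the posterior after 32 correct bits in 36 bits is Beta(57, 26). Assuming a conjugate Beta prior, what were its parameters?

A Beta(α, β) prior with s successes and f failures in binomial data gives a Beta(α+s, β+f) posterior.
So α = 57 − 32 = 25 and β = 26 − 4 = 22.

Beta(25, 22)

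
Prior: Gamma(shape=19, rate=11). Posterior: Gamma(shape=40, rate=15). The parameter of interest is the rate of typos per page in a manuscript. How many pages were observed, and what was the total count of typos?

Gamma–Poisson conjugacy: posterior shape = α + Σxᵢ, posterior rate = β + n.
Matching: Σxᵢ = 40 − 19 = 21 and n = 15 − 11 = 4.

n = 4 pages with total 21 typos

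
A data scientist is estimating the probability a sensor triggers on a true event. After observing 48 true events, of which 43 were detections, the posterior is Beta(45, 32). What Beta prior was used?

Under Beta–binomial conjugacy the posterior parameters are (a+s, b+f).
So a = 45 − 43 = 2 and b = 32 − 5 = 27.

Beta(2, 27)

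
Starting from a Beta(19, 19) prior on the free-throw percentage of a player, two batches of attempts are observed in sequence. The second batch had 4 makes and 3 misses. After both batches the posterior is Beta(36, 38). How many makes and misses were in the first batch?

13 makes and 16 misses

Because Beta–binomial updating is additive in the counts, the combined data contributed (α_post−α_prior, β_post−β_prior) successes and failures.
Total across both batches: 36−19=17 makes, 38−19=19 misses.
Subtract the second batch: 17−4=13 makes and 19−3=16 misses.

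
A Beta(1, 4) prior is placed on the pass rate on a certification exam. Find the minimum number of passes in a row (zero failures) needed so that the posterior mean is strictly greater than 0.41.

k = 2

After k passes and 0 failures the posterior is Beta(1+k, 4), with mean (1+k)/(1+4+k).
Set (1+k)/(5+k) > 0.41 and solve: k > (0.41·5 − 1)/(1 − 0.41) = 1.780.
The smallest integer exceeding 1.780 is 2, and checking k=2: (3)/(7) = 0.4286 > 0.41.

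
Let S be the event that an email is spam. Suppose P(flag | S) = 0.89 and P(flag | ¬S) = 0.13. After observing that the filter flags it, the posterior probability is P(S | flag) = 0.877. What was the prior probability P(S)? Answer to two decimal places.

P(S) = 0.51

In odds form, posterior odds = prior odds × likelihood ratio, so prior odds = posterior odds ÷ LR.
Posterior odds = 0.877/(1−0.877) = 7.1301. LR = 0.89/0.13 = 6.8462.
Prior odds = 7.1301/6.8462 = 1.0415, so P(S) = 1.0415/(1+1.0415) ≈ 0.51.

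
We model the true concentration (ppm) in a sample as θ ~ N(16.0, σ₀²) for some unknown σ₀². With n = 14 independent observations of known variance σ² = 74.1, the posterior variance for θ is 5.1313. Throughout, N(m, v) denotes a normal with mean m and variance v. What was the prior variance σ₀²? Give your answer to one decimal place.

σ₀² = 168.1

Posterior precision equals prior precision plus data precision: 1/σ_n² = 1/σ₀² + n/σ².
So 1/σ₀² = 1/5.1313 − 14/74.1 = 0.194882 − 0.188934 = 0.005948.
Hence σ₀² = 1/0.005948 ≈ 168.1.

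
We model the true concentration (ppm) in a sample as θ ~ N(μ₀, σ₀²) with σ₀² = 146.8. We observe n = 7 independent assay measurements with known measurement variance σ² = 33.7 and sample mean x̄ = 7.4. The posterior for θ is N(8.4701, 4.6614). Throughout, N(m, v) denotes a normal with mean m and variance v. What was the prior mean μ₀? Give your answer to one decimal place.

μ₀ = 41.1

With known observation variance, the Normal–Normal posterior has precision τ_n = τ₀ + n/σ² and mean μ_n = (τ₀μ₀ + (n/σ²)x̄)/τ_n.
Here τ₀ = 1/146.8 = 0.006812 and τ_data = 7/33.7 = 0.207715, so τ_n = 0.214527.
Rearranging for μ₀: μ₀ = (μ_n·τ_n − τ_data·x̄)/τ₀ = (8.4701·0.214527 − 0.207715·7.4) / 0.006812 = 0.279974/0.006812 ≈ 41.1.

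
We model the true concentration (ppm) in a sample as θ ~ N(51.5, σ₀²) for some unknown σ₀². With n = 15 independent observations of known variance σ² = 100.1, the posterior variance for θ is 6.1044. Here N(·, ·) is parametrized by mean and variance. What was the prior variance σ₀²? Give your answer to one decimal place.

σ₀² = 71.6

Posterior precision equals prior precision plus data precision: 1/σ_n² = 1/σ₀² + n/σ².
So 1/σ₀² = 1/6.1044 − 15/100.1 = 0.163816 − 0.149850 = 0.013966.
Hence σ₀² = 1/0.013966 ≈ 71.6.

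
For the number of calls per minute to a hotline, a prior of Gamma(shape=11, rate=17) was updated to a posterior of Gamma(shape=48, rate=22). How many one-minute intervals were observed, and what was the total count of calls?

Gamma–Poisson conjugacy: posterior shape = α + Σxᵢ, posterior rate = β + n.
Matching: Σxᵢ = 48 − 11 = 37 and n = 22 − 17 = 5.

n = 5 one-minute intervals with total 37 calls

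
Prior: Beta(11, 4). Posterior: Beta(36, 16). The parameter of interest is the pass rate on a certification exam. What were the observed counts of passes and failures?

25 passes and 12 failures

A Beta(a, b) prior with s successes and f failures in binomial data gives a Beta(a+s, b+f) posterior.
So s = 36 − 11 = 25 and f = 16 − 4 = 12.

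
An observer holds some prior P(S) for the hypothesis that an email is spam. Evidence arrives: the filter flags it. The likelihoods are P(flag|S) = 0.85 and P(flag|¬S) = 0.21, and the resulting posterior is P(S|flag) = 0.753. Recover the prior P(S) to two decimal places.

P(S) = 0.43

Bayes' rule in odds form gives O(S|E) = O(S)·[P(E|S)/P(E|¬S)], hence O(S) = O(S|E)/LR.
Posterior odds = 0.753/(1−0.753) = 3.0486. LR = 0.85/0.21 = 4.0476.
Prior odds = 3.0486/4.0476 = 0.7532, so P(S) = 0.7532/(1+0.7532) ≈ 0.43.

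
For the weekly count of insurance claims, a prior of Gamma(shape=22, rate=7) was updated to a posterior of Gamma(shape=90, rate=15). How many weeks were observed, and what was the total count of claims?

n = 8 weeks with total 68 claims

A Gamma(α, β) prior (rate parametrization) on a Poisson rate with n observations summing to S gives posterior Gamma(α+S, β+n).
Matching: Σxᵢ = 90 − 22 = 68 and n = 15 − 7 = 8.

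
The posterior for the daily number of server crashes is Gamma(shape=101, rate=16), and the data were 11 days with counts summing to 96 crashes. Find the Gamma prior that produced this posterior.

Gamma–Poisson conjugacy: posterior shape = α + Σxᵢ, posterior rate = β + n.
So α = 101 − 96 = 5 and β = 16 − 11 = 5.

Gamma(shape=5, rate=5)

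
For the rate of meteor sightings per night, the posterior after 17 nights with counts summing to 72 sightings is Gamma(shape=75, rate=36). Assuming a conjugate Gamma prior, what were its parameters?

Gamma(shape=3, rate=19)

Gamma–Poisson conjugacy: posterior shape = α + Σxᵢ, posterior rate = β + n.
So α = 75 − 72 = 3 and β = 36 − 17 = 19.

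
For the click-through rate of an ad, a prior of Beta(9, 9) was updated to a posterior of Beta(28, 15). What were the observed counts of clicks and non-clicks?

19 clicks and 6 non-clicks

A Beta(a, b) prior with s successes and f failures in binomial data gives a Beta(a+s, b+f) posterior.
Match parameters: s=28−9=19, f=15−9=6.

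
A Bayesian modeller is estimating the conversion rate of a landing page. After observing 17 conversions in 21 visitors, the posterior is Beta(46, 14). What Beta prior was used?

Beta is conjugate to the binomial likelihood: posterior = Beta(α+s, β+f).
So α = 46 − 17 = 29 and β = 14 − 4 = 10.

Beta(29, 10)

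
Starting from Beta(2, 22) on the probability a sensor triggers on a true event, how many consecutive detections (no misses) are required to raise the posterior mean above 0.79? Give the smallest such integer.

After k detections and 0 misses the posterior is Beta(2+k, 22), with mean (2+k)/(2+22+k).
Set (2+k)/(24+k) > 0.79 and solve: k > (0.79·24 − 2)/(1 − 0.79) = 80.762.
The smallest integer exceeding 80.762 is 81.

k = 81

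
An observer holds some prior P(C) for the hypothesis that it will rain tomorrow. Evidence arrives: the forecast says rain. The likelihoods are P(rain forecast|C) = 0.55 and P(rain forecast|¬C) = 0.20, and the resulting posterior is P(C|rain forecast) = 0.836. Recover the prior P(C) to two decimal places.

P(C) = 0.65

In odds form, posterior odds = prior odds × likelihood ratio, so prior odds = posterior odds ÷ LR.
Posterior odds = 0.836/(1−0.836) = 5.0976. LR = 0.55/0.20 = 2.7500.
Prior odds = 5.0976/2.7500 = 1.8537, so P(C) = 1.8537/(1+1.8537) ≈ 0.65.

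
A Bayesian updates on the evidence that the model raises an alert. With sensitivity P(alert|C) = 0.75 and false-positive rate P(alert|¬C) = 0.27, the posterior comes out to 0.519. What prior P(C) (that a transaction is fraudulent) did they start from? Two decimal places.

In odds form, posterior odds = prior odds × likelihood ratio, so prior odds = posterior odds ÷ LR.
Posterior odds = 0.519/(1−0.519) = 1.0790. LR = 0.75/0.27 = 2.7778.
Prior odds = 1.0790/2.7778 = 0.3884, so P(C) = 0.3884/(1+0.3884) ≈ 0.28.

P(C) = 0.28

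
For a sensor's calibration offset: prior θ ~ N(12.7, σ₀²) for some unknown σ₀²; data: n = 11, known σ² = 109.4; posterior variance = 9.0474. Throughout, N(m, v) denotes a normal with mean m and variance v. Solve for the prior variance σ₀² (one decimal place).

Posterior precision equals prior precision plus data precision: 1/σ_n² = 1/σ₀² + n/σ².
So 1/σ₀² = 1/9.0474 − 11/109.4 = 0.110529 − 0.100548 = 0.009981.
Hence σ₀² = 1/0.009981 ≈ 100.2.

σ₀² = 100.2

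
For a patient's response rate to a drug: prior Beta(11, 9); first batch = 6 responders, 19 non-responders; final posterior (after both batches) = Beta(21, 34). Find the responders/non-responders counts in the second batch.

4 responders and 6 non-responders

Because Beta–binomial updating is additive in the counts, the combined data contributed (α_post−α_prior, β_post−β_prior) successes and failures.
Total across both batches: 21−11=10 responders, 34−9=25 non-responders.
Subtract the first batch: 10−6=4 responders and 25−19=6 non-responders.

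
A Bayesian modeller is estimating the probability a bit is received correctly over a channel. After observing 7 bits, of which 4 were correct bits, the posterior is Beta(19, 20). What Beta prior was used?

Beta is conjugate to the binomial likelihood: posterior = Beta(α+s, β+f).
Subtract the data counts: 19−4=15, 20−3=17.

Beta(15, 17)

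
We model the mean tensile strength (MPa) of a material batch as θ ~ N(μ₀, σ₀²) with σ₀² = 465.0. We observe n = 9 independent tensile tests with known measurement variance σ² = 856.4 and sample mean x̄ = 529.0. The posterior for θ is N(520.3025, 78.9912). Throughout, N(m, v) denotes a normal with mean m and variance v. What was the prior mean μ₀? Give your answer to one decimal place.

The posterior mean is a precision-weighted average: μ_n = (τ₀μ₀ + τ_data·x̄)/(τ₀+τ_data), with τ₀=1/σ₀² and τ_data=n/σ².
Here τ₀ = 1/465.0 = 0.002151 and τ_data = 9/856.4 = 0.010509, so τ_n = 0.012660.
Rearranging for μ₀: μ₀ = (μ_n·τ_n − τ_data·x̄)/τ₀ = (520.3025·0.012660 − 0.010509·529.0) / 0.002151 = 1.027769/0.002151 ≈ 477.8.

μ₀ = 477.8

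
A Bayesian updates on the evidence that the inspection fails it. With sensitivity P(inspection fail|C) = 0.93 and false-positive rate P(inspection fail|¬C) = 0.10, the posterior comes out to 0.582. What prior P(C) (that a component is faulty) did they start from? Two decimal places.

In odds form, posterior odds = prior odds × likelihood ratio, so prior odds = posterior odds ÷ LR.
Posterior odds = 0.582/(1−0.582) = 1.3923. LR = 0.93/0.10 = 9.3000.
Prior odds = 1.3923/9.3000 = 0.1497, so P(C) = 0.1497/(1+0.1497) ≈ 0.13.

P(C) = 0.13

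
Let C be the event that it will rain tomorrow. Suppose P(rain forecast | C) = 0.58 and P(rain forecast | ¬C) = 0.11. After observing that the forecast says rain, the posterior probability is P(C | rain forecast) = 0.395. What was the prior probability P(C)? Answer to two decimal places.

Bayes' rule in odds form gives O(C|E) = O(C)·[P(E|C)/P(E|¬C)], hence O(C) = O(C|E)/LR.
Posterior odds = 0.395/(1−0.395) = 0.6529. LR = 0.58/0.11 = 5.2727.
Prior odds = 0.6529/5.2727 = 0.1238, so P(C) = 0.1238/(1+0.1238) ≈ 0.11.

P(C) = 0.11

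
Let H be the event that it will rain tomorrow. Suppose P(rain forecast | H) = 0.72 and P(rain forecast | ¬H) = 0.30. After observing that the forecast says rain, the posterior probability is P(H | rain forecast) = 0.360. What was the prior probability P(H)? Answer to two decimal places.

In odds form, posterior odds = prior odds × likelihood ratio, so prior odds = posterior odds ÷ LR.
Posterior odds = 0.360/(1−0.360) = 0.5625. LR = 0.72/0.30 = 2.4000.
Prior odds = 0.5625/2.4000 = 0.2344, so P(H) = 0.2344/(1+0.2344) ≈ 0.19.

P(H) = 0.19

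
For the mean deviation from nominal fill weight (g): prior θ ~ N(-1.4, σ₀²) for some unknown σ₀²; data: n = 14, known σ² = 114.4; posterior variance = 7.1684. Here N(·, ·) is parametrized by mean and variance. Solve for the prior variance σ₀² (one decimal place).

σ₀² = 58.4

Posterior precision equals prior precision plus data precision: 1/σ_n² = 1/σ₀² + n/σ².
So 1/σ₀² = 1/7.1684 − 14/114.4 = 0.139501 − 0.122378 = 0.017123.
Hence σ₀² = 1/0.017123 ≈ 58.4.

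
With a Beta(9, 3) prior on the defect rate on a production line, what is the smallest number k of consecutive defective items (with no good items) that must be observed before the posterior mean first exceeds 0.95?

k = 49

After k defective items and 0 good items the posterior is Beta(9+k, 3), with mean (9+k)/(9+3+k).
Set (9+k)/(12+k) > 0.95 and solve: k > (0.95·12 − 9)/(1 − 0.95) = 48.000.
The smallest integer exceeding 48.000 is 49.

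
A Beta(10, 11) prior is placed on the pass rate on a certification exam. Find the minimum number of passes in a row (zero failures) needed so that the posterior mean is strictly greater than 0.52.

k = 2

After k passes and 0 failures the posterior is Beta(10+k, 11), with mean (10+k)/(10+11+k).
Set (10+k)/(21+k) > 0.52 and solve: k > (0.52·21 − 10)/(1 − 0.52) = 1.917.
The smallest integer exceeding 1.917 is 2, and checking k=2: (12)/(23) = 0.5217 > 0.52.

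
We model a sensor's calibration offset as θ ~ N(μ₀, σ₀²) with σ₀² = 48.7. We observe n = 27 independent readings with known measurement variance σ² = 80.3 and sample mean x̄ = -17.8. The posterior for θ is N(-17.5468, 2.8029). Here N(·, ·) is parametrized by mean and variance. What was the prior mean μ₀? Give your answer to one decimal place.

μ₀ = -13.4

The posterior mean is a precision-weighted average: μ_n = (τ₀μ₀ + τ_data·x̄)/(τ₀+τ_data), with τ₀=1/σ₀² and τ_data=n/σ².
Here τ₀ = 1/48.7 = 0.020534 and τ_data = 27/80.3 = 0.336239, so τ_n = 0.356773.
Rearranging for μ₀: μ₀ = (μ_n·τ_n − τ_data·x̄)/τ₀ = (-17.5468·0.356773 − 0.336239·-17.8) / 0.020534 = -0.275170/0.020534 ≈ -13.4.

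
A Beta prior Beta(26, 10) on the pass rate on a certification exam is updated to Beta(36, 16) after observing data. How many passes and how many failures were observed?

Under Beta–binomial conjugacy the posterior parameters are (α+s, β+f).
So s = 36 − 26 = 10 and f = 16 − 10 = 6.

10 passes and 6 failures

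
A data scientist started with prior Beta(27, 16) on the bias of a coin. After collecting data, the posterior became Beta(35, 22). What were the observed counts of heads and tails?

Under Beta–binomial conjugacy the posterior parameters are (α+s, β+f).
Match parameters: s=35−27=8, f=22−16=6.

8 heads and 6 tails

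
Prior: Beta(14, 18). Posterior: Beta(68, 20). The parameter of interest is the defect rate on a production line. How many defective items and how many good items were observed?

Under Beta–binomial conjugacy the posterior parameters are (a+s, b+f).
So s = 68 − 14 = 54 and f = 20 − 18 = 2.

54 defective items and 2 good items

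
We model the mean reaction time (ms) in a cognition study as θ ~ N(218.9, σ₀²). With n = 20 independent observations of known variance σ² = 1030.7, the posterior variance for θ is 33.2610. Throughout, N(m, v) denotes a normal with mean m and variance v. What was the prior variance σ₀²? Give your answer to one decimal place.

Posterior precision equals prior precision plus data precision: 1/σ_n² = 1/σ₀² + n/σ².
So 1/σ₀² = 1/33.2610 − 20/1030.7 = 0.030065 − 0.019404 = 0.010661.
Hence σ₀² = 1/0.010661 ≈ 93.8.

σ₀² = 93.8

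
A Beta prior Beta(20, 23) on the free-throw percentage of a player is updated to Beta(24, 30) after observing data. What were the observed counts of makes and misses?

4 makes and 7 misses

A Beta(a, b) prior with s successes and f failures in binomial data gives a Beta(a+s, b+f) posterior.
So s = 24 − 20 = 4 and f = 30 − 23 = 7.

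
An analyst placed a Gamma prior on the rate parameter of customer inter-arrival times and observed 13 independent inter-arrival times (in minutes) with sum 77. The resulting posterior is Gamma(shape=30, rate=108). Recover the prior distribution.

Gamma(shape=17, rate=31)

For an exponential likelihood with a Gamma(α, β) prior on the rate, n observations with total T give posterior Gamma(α+n, β+T).
So α = 30 − 13 = 17 and β = 108 − 77 = 31.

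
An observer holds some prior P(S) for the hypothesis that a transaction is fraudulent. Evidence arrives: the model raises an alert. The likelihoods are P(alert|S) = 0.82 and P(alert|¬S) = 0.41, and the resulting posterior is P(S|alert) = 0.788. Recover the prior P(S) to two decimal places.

P(S) = 0.65

Bayes' rule in odds form gives O(S|E) = O(S)·[P(E|S)/P(E|¬S)], hence O(S) = O(S|E)/LR.
Posterior odds = 0.788/(1−0.788) = 3.7170. LR = 0.82/0.41 = 2.0000.
Prior odds = 3.7170/2.0000 = 1.8585, so P(S) = 1.8585/(1+1.8585) ≈ 0.65.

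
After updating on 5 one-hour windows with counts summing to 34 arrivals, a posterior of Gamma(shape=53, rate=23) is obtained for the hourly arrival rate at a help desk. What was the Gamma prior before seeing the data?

Gamma(shape=19, rate=18)

A Gamma(α, β) prior (rate parametrization) on a Poisson rate with n observations summing to S gives posterior Gamma(α+S, β+n).
So α = 53 − 34 = 19 and β = 23 − 5 = 18.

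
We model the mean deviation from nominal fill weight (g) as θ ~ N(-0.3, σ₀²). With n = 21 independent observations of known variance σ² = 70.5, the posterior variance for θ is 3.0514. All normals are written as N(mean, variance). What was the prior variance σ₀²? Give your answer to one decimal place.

σ₀² = 33.5

For the Normal–Normal model with known σ², precisions add: τ_n = τ₀ + n/σ².
So 1/σ₀² = 1/3.0514 − 21/70.5 = 0.327718 − 0.297872 = 0.029846.
Hence σ₀² = 1/0.029846 ≈ 33.5.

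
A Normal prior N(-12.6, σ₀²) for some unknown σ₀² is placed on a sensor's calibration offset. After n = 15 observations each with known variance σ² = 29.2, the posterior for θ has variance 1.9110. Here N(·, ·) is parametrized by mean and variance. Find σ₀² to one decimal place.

σ₀² = 104.3

Posterior precision equals prior precision plus data precision: 1/σ_n² = 1/σ₀² + n/σ².
So 1/σ₀² = 1/1.9110 − 15/29.2 = 0.523286 − 0.513699 = 0.009587.
Hence σ₀² = 1/0.009587 ≈ 104.3.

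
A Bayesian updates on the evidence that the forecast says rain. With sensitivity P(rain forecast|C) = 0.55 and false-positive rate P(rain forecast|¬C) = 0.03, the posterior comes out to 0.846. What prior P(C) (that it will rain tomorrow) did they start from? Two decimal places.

In odds form, posterior odds = prior odds × likelihood ratio, so prior odds = posterior odds ÷ LR.
Posterior odds = 0.846/(1−0.846) = 5.4935. LR = 0.55/0.03 = 18.3333.
Prior odds = 5.4935/18.3333 = 0.2996, so P(C) = 0.2996/(1+0.2996) ≈ 0.23.

P(C) = 0.23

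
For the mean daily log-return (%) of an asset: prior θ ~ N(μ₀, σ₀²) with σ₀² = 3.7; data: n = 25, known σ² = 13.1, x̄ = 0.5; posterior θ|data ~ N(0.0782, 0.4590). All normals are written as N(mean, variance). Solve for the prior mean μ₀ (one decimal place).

With known observation variance, the Normal–Normal posterior has precision τ_n = τ₀ + n/σ² and mean μ_n = (τ₀μ₀ + (n/σ²)x̄)/τ_n.
Here τ₀ = 1/3.7 = 0.270270 and τ_data = 25/13.1 = 1.908397, so τ_n = 2.178667.
Rearranging for μ₀: μ₀ = (μ_n·τ_n − τ_data·x̄)/τ₀ = (0.0782·2.178667 − 1.908397·0.5) / 0.270270 = -0.783827/0.270270 ≈ -2.9.

μ₀ = -2.9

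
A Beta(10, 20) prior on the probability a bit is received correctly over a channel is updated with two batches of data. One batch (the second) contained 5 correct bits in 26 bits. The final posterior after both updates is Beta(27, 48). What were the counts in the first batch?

12 correct bits and 7 errors

Sequential conjugate updates are equivalent to a single update on the pooled data, so total successes = posterior α − prior α and total failures = posterior β − prior β.
Total across both batches: 27−10=17 correct bits, 48−20=28 errors.
Subtract the second batch: 17−5=12 correct bits and 28−21=7 errors.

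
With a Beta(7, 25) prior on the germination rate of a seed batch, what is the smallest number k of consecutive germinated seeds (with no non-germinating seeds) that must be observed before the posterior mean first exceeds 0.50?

After k germinated seeds and 0 non-germinating seeds the posterior is Beta(7+k, 25), with mean (7+k)/(7+25+k).
Set (7+k)/(32+k) > 0.50 and solve: k > (0.50·32 − 7)/(1 − 0.50) = 18.000.
The smallest integer exceeding 18.000 is 19, and checking k=19: (26)/(51) = 0.5098 > 0.50.

k = 19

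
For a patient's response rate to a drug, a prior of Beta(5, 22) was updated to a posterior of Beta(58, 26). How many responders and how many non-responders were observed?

Under Beta–binomial conjugacy the posterior parameters are (α+s, β+f).
So s = 58 − 5 = 53 and f = 26 − 22 = 4.

53 responders and 4 non-responders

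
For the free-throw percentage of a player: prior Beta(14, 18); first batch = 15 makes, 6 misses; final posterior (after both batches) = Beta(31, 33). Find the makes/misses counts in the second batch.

2 makes and 9 misses

Because Beta–binomial updating is additive in the counts, the combined data contributed (α_post−α_prior, β_post−β_prior) successes and failures.
Total across both batches: 31−14=17 makes, 33−18=15 misses.
Subtract the first batch: 17−15=2 makes and 15−6=9 misses.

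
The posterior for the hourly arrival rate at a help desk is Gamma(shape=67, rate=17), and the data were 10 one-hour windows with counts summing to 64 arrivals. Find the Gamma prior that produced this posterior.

Gamma(shape=3, rate=7)

Gamma–Poisson conjugacy: posterior shape = α + Σxᵢ, posterior rate = β + n.
So α = 67 − 64 = 3 and β = 17 − 10 = 7.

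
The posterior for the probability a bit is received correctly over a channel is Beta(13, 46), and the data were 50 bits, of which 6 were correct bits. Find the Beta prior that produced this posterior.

Beta(7, 2)

Under Beta–binomial conjugacy the posterior parameters are (a+s, b+f).
So a = 13 − 6 = 7 and b = 46 − 44 = 2.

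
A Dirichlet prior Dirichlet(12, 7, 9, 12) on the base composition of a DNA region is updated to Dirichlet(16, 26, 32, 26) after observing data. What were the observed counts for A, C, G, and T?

For a Dirichlet(α) prior with multinomial counts c, the posterior is Dirichlet(α + c) componentwise.
Counts are posterior − prior componentwise: 16−12=4, 26−7=19, 32−9=23, 26−12=14.

counts (4, 19, 23, 14)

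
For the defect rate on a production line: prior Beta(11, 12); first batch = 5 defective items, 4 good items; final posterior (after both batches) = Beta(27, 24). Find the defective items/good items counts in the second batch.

11 defective items and 8 good items

Sequential conjugate updates are equivalent to a single update on the pooled data, so total successes = posterior α − prior α and total failures = posterior β − prior β.
Total across both batches: 27−11=16 defective items, 24−12=12 good items.
Subtract the first batch: 16−5=11 defective items and 12−4=8 good items.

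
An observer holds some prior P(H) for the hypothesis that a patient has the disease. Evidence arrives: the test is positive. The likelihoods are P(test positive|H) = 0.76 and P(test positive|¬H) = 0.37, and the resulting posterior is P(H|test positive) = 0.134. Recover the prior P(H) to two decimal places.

Bayes' rule in odds form gives O(H|E) = O(H)·[P(E|H)/P(E|¬H)], hence O(H) = O(H|E)/LR.
Posterior odds = 0.134/(1−0.134) = 0.1547. LR = 0.76/0.37 = 2.0541.
Prior odds = 0.1547/2.0541 = 0.0753, so P(H) = 0.0753/(1+0.0753) ≈ 0.07.

P(H) = 0.07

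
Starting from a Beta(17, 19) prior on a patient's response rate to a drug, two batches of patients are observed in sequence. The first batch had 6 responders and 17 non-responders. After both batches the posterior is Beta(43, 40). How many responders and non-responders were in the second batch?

Because Beta–binomial updating is additive in the counts, the combined data contributed (α_post−α_prior, β_post−β_prior) successes and failures.
Total across both batches: 43−17=26 responders, 40−19=21 non-responders.
Subtract the first batch: 26−6=20 responders and 21−17=4 non-responders.

20 responders and 4 non-responders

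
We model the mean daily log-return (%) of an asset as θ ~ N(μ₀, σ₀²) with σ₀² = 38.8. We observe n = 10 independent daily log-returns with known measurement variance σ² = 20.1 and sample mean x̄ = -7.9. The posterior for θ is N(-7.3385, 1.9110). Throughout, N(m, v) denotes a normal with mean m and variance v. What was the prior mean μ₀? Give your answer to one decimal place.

The posterior mean is a precision-weighted average: μ_n = (τ₀μ₀ + τ_data·x̄)/(τ₀+τ_data), with τ₀=1/σ₀² and τ_data=n/σ².
Here τ₀ = 1/38.8 = 0.025773 and τ_data = 10/20.1 = 0.497512, so τ_n = 0.523285.
Rearranging for μ₀: μ₀ = (μ_n·τ_n − τ_data·x̄)/τ₀ = (-7.3385·0.523285 − 0.497512·-7.9) / 0.025773 = 0.090218/0.025773 ≈ 3.5.

μ₀ = 3.5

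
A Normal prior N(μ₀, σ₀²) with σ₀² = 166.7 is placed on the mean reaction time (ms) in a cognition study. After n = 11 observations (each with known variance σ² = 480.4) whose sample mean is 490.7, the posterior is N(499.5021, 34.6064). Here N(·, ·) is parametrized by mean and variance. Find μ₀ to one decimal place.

With known observation variance, the Normal–Normal posterior has precision τ_n = τ₀ + n/σ² and mean μ_n = (τ₀μ₀ + (n/σ²)x̄)/τ_n.
Here τ₀ = 1/166.7 = 0.005999 and τ_data = 11/480.4 = 0.022898, so τ_n = 0.028897.
Rearranging for μ₀: μ₀ = (μ_n·τ_n − τ_data·x̄)/τ₀ = (499.5021·0.028897 − 0.022898·490.7) / 0.005999 = 3.198064/0.005999 ≈ 533.1.

μ₀ = 533.1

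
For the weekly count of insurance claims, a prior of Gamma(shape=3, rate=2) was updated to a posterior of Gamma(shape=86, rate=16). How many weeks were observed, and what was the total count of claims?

n = 14 weeks with total 83 claims

A Gamma(α, β) prior (rate parametrization) on a Poisson rate with n observations summing to S gives posterior Gamma(α+S, β+n).
Matching: Σxᵢ = 86 − 3 = 83 and n = 16 − 2 = 14.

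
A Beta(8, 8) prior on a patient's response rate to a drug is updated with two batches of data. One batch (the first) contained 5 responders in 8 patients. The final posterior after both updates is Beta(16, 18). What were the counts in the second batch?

Sequential conjugate updates are equivalent to a single update on the pooled data, so total successes = posterior α − prior α and total failures = posterior β − prior β.
Total across both batches: 16−8=8 responders, 18−8=10 non-responders.
Subtract the first batch: 8−5=3 responders and 10−3=7 non-responders.

3 responders and 7 non-responders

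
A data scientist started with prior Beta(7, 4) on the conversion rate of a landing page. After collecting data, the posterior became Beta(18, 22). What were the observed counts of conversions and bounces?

11 conversions and 18 bounces

Beta is conjugate to the binomial likelihood: posterior = Beta(a+s, b+f).
So s = 18 − 7 = 11 and f = 22 − 4 = 18.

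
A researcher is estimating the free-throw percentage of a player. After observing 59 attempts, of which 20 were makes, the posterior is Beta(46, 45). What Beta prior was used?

Beta(26, 6)

Under Beta–binomial conjugacy the posterior parameters are (a+s, b+f).
So a = 46 − 20 = 26 and b = 45 − 39 = 6.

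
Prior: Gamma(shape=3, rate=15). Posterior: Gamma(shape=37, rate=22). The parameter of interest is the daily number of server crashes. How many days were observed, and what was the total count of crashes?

n = 7 days with total 34 crashes

A Gamma(α, β) prior (rate parametrization) on a Poisson rate with n observations summing to S gives posterior Gamma(α+S, β+n).
Matching: Σxᵢ = 37 − 3 = 34 and n = 22 − 15 = 7.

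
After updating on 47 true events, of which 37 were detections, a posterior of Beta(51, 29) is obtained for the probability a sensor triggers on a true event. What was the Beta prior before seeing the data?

A Beta(α, β) prior with s successes and f failures in binomial data gives a Beta(α+s, β+f) posterior.
Subtract the data counts: 51−37=14, 29−10=19.

Beta(14, 19)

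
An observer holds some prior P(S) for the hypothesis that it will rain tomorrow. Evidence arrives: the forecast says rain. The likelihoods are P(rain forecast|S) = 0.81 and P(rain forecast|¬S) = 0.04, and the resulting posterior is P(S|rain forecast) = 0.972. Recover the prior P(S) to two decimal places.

P(S) = 0.63

Bayes' rule in odds form gives O(S|E) = O(S)·[P(E|S)/P(E|¬S)], hence O(S) = O(S|E)/LR.
Posterior odds = 0.972/(1−0.972) = 34.7143. LR = 0.81/0.04 = 20.2500.
Prior odds = 34.7143/20.2500 = 1.7143, so P(S) = 1.7143/(1+1.7143) ≈ 0.63.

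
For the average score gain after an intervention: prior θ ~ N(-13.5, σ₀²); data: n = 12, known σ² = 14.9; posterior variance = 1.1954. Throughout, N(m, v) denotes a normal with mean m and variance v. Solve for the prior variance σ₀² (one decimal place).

σ₀² = 32.1

For the Normal–Normal model with known σ², precisions add: τ_n = τ₀ + n/σ².
So 1/σ₀² = 1/1.1954 − 12/14.9 = 0.836540 − 0.805369 = 0.031171.
Hence σ₀² = 1/0.031171 ≈ 32.1.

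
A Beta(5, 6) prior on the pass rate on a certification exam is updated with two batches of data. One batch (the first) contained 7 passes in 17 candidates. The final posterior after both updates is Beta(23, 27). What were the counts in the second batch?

Sequential conjugate updates are equivalent to a single update on the pooled data, so total successes = posterior α − prior α and total failures = posterior β − prior β.
Total across both batches: 23−5=18 passes, 27−6=21 failures.
Subtract the first batch: 18−7=11 passes and 21−10=11 failures.

11 passes and 11 failures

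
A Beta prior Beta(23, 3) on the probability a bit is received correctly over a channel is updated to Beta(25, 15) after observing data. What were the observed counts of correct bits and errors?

2 correct bits and 12 errors

Under Beta–binomial conjugacy the posterior parameters are (α+s, β+f).
Match parameters: s=25−23=2, f=15−3=12.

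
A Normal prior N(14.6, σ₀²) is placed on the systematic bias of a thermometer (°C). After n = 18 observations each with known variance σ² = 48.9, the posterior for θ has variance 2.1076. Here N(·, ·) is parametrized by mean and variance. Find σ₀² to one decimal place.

σ₀² = 9.4

Posterior precision equals prior precision plus data precision: 1/σ_n² = 1/σ₀² + n/σ².
So 1/σ₀² = 1/2.1076 − 18/48.9 = 0.474473 − 0.368098 = 0.106375.
Hence σ₀² = 1/0.106375 ≈ 9.4.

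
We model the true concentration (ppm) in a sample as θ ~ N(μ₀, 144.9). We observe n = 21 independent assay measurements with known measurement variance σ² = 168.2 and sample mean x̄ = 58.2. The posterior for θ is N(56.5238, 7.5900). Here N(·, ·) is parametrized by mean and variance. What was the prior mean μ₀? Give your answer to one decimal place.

The posterior mean is a precision-weighted average: μ_n = (τ₀μ₀ + τ_data·x̄)/(τ₀+τ_data), with τ₀=1/σ₀² and τ_data=n/σ².
Here τ₀ = 1/144.9 = 0.006901 and τ_data = 21/168.2 = 0.124851, so τ_n = 0.131752.
Rearranging for μ₀: μ₀ = (μ_n·τ_n − τ_data·x̄)/τ₀ = (56.5238·0.131752 − 0.124851·58.2) / 0.006901 = 0.180795/0.006901 ≈ 26.2.

μ₀ = 26.2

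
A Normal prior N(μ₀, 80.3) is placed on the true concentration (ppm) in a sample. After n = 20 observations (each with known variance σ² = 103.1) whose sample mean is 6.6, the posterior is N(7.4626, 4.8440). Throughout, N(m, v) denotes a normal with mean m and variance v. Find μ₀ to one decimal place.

μ₀ = 20.9

With known observation variance, the Normal–Normal posterior has precision τ_n = τ₀ + n/σ² and mean μ_n = (τ₀μ₀ + (n/σ²)x̄)/τ_n.
Here τ₀ = 1/80.3 = 0.012453 and τ_data = 20/103.1 = 0.193986, so τ_n = 0.206439.
Rearranging for μ₀: μ₀ = (μ_n·τ_n − τ_data·x̄)/τ₀ = (7.4626·0.206439 − 0.193986·6.6) / 0.012453 = 0.260264/0.012453 ≈ 20.9.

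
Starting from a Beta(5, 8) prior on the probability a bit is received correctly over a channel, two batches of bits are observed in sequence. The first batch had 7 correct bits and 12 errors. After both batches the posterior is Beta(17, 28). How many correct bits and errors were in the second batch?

Sequential conjugate updates are equivalent to a single update on the pooled data, so total successes = posterior α − prior α and total failures = posterior β − prior β.
Total across both batches: 17−5=12 correct bits, 28−8=20 errors.
Subtract the first batch: 12−7=5 correct bits and 20−12=8 errors.

5 correct bits and 8 errors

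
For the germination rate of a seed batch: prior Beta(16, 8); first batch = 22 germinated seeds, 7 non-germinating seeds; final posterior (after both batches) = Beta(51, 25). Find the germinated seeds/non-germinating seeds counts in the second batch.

Sequential conjugate updates are equivalent to a single update on the pooled data, so total successes = posterior α − prior α and total failures = posterior β − prior β.
Total across both batches: 51−16=35 germinated seeds, 25−8=17 non-germinating seeds.
Subtract the first batch: 35−22=13 germinated seeds and 17−7=10 non-germinating seeds.

13 germinated seeds and 10 non-germinating seeds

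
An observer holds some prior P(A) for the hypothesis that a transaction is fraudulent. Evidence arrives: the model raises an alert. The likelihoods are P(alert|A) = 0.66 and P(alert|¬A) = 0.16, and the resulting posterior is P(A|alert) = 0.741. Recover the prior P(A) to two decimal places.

P(A) = 0.41

Bayes' rule in odds form gives O(A|E) = O(A)·[P(E|A)/P(E|¬A)], hence O(A) = O(A|E)/LR.
Posterior odds = 0.741/(1−0.741) = 2.8610. LR = 0.66/0.16 = 4.1250.
Prior odds = 2.8610/4.1250 = 0.6936, so P(A) = 0.6936/(1+0.6936) ≈ 0.41.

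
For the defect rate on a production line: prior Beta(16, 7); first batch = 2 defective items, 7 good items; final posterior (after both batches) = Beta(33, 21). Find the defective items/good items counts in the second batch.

15 defective items and 7 good items

Because Beta–binomial updating is additive in the counts, the combined data contributed (α_post−α_prior, β_post−β_prior) successes and failures.
Total across both batches: 33−16=17 defective items, 21−7=14 good items.
Subtract the first batch: 17−2=15 defective items and 14−7=7 good items.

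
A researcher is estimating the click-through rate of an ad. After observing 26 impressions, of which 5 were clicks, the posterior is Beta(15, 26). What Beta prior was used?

Beta(10, 5)

A Beta(a, b) prior with s successes and f failures in binomial data gives a Beta(a+s, b+f) posterior.
So a = 15 − 5 = 10 and b = 26 − 21 = 5.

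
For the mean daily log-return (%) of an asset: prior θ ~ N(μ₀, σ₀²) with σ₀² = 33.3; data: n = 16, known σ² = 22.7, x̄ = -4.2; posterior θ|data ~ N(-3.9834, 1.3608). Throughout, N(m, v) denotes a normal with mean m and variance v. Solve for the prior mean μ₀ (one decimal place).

μ₀ = 1.1

The posterior mean is a precision-weighted average: μ_n = (τ₀μ₀ + τ_data·x̄)/(τ₀+τ_data), with τ₀=1/σ₀² and τ_data=n/σ².
Here τ₀ = 1/33.3 = 0.030030 and τ_data = 16/22.7 = 0.704846, so τ_n = 0.734876.
Rearranging for μ₀: μ₀ = (μ_n·τ_n − τ_data·x̄)/τ₀ = (-3.9834·0.734876 − 0.704846·-4.2) / 0.030030 = 0.033048/0.030030 ≈ 1.1.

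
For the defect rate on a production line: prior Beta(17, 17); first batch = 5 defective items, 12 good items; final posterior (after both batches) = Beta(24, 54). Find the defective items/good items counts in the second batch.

Because Beta–binomial updating is additive in the counts, the combined data contributed (α_post−α_prior, β_post−β_prior) successes and failures.
Total across both batches: 24−17=7 defective items, 54−17=37 good items.
Subtract the first batch: 7−5=2 defective items and 37−12=25 good items.

2 defective items and 25 good items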